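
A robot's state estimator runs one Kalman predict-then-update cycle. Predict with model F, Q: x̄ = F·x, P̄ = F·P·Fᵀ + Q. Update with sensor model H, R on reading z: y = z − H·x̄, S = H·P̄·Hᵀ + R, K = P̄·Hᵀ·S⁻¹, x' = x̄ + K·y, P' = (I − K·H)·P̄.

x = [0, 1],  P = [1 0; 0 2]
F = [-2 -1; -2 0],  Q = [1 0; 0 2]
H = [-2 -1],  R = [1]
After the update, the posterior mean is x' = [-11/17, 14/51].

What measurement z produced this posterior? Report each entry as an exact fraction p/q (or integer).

z = [1]

x̄ = F·x = [-1, 0]
P̄ = F·P·Fᵀ + Q = [7 4; 4 6]
S = H·P̄·Hᵀ + R = [51]
K = P̄·Hᵀ·S⁻¹ = [-6/17; -14/51]
x' − x̄ = [6/17, 14/51] = K·y
y = (KᵀK)⁻¹·Kᵀ·(x' − x̄) = [-1]
z = y + H·x̄ = [-1] + [2] = [1]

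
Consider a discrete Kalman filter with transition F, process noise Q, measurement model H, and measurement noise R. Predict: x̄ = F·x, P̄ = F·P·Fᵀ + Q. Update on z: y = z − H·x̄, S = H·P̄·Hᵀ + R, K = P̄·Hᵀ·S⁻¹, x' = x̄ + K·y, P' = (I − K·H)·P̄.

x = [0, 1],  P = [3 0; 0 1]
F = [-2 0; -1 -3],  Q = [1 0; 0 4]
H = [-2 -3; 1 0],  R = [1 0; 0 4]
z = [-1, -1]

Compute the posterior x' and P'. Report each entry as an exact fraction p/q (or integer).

x' = [199/2637, 75/293]
P' = [6244/2637 -456/293; -456/293 332/293]

x̄ = F·x = [0, -3]
P̄ = F·P·Fᵀ + Q = [13 6; 6 16]
y = z − H·x̄ = [-10, -1]
S = H·P̄·Hᵀ + R = [269 -44; -44 17]
K = P̄·Hᵀ·S⁻¹ = [-176/2637 1561/2637; -84/293 -114/293]
x' = x̄ + K·y = [199/2637, 75/293]
P' = (I − K·H)·P̄ = [6244/2637 -456/293; -456/293 332/293]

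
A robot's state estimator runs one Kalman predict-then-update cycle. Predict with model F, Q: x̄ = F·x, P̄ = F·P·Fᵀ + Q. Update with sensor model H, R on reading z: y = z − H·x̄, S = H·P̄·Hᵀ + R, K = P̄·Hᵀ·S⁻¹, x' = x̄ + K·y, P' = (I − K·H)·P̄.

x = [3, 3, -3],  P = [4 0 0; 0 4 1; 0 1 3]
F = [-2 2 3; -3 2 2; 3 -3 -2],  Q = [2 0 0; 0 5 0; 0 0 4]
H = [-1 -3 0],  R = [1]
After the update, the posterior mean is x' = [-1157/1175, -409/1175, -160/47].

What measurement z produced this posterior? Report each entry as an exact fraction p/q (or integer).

x̄ = F·x = [-9, -9, 6]
P̄ = F·P·Fᵀ + Q = [73 68 -79; 68 77 -82; -79 -82 100]
S = H·P̄·Hᵀ + R = [1175]
K = P̄·Hᵀ·S⁻¹ = [-277/1175; -299/1175; 13/47]
x' − x̄ = [9418/1175, 10166/1175, -442/47] = K·y
y = (KᵀK)⁻¹·Kᵀ·(x' − x̄) = [-34]
z = y + H·x̄ = [-34] + [36] = [2]

z = [2]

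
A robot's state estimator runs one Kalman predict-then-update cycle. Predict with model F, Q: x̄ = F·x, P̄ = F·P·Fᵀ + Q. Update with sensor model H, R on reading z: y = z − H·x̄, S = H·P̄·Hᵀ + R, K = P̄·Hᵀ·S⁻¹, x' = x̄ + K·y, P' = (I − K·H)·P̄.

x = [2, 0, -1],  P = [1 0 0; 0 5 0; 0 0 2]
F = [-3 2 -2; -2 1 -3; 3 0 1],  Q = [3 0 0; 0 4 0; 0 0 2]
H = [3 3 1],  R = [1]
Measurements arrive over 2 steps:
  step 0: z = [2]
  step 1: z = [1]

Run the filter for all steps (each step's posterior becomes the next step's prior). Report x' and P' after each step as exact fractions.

step 0: x̄ = F·x = [-4, -1, 5]
step 0: P̄ = F·P·Fᵀ + Q = [40 28 -13; 28 31 -12; -13 -12 13]
step 0: y = z − H·x̄ = [12]
step 0: S = H·P̄·Hᵀ + R = [1007]
step 0: K = P̄·Hᵀ·S⁻¹ = [191/1007; 165/1007; -62/1007]
step 0: x' = x̄ + K·y = [-1736/1007, 973/1007, 4291/1007]
step 0: P' = (I − K·H)·P̄ = [3799/1007 -3319/1007 -1249/1007; -3319/1007 3992/1007 -1854/1007; -1249/1007 -1854/1007 9247/1007]
step 1: x̄ = F·x = [-1428/1007, -8428/1007, -917/1007]
step 1: P̄ = F·P·Fᵀ + Q = [129840/1007 108088/1007 -65066/1007; 108088/1007 115851/1007 -48607/1007; -65066/1007 -48607/1007 37958/1007]
step 1: y = z − H·x̄ = [31492/1007]
step 1: S = H·P̄·Hᵀ + R = [3513730/1007]
step 1: K = P̄·Hᵀ·S⁻¹ = [324359/1756865; 62321/351373; -27551/319430]
step 1: x' = x̄ + K·y = [7652344/1756865, -991816/351373, -576243/159715]
step 1: P' = (I − K·H)·P̄ = [17570834/1756865 -2432522/351373 -1445483/159715; -2432522/351373 1854859/351373 163210/31943; -1445483/159715 163210/31943 3749047/319430]

step 0: x' = [-1736/1007, 973/1007, 4291/1007], P' = [3799/1007 -3319/1007 -1249/1007; -3319/1007 3992/1007 -1854/1007; -1249/1007 -1854/1007 9247/1007]
step 1: x' = [7652344/1756865, -991816/351373, -576243/159715], P' = [17570834/1756865 -2432522/351373 -1445483/159715; -2432522/351373 1854859/351373 163210/31943; -1445483/159715 163210/31943 3749047/319430]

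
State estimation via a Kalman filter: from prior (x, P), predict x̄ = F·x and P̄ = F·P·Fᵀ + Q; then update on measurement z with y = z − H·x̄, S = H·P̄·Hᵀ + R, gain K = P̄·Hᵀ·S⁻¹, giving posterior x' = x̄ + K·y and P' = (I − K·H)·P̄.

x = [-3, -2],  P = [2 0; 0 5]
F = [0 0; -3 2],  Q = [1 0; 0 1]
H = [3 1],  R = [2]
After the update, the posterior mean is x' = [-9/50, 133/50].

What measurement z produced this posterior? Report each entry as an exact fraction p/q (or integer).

z = [2]

x̄ = F·x = [0, 5]
P̄ = F·P·Fᵀ + Q = [1 0; 0 39]
S = H·P̄·Hᵀ + R = [50]
K = P̄·Hᵀ·S⁻¹ = [3/50; 39/50]
x' − x̄ = [-9/50, -117/50] = K·y
y = (KᵀK)⁻¹·Kᵀ·(x' − x̄) = [-3]
z = y + H·x̄ = [-3] + [5] = [2]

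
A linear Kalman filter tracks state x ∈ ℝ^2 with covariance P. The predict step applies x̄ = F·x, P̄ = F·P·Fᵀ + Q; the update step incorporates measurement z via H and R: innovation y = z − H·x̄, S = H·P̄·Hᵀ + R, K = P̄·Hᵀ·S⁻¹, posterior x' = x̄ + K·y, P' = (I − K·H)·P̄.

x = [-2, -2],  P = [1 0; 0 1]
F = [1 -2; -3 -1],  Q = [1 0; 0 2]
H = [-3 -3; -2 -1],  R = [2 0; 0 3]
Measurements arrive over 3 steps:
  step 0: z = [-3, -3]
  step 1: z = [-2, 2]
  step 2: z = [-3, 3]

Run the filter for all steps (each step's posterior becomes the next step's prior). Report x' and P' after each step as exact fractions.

step 0: x' = [869/1141, 524/1141], P' = [2095/1141 -2207/1141; -2207/1141 2557/1141]
step 1: x' = [-389665/498027, 547733/498027], P' = [1134482/498027 -1177852/498027; -1177852/498027 1319846/498027]
step 2: x' = [-158593435/55825377, 201448568/55825377], P' = [131910724/55825377 -137160086/55825377; -137160086/55825377 153489934/55825377]

step 0: x̄ = F·x = [2, 8]
step 0: P̄ = F·P·Fᵀ + Q = [6 -1; -1 12]
step 0: y = z − H·x̄ = [27, 9]
step 0: S = H·P̄·Hᵀ + R = [146 63; 63 35]
step 0: K = P̄·Hᵀ·S⁻¹ = [24/163 -661/1141; -75/163 619/1141]
step 0: x' = x̄ + K·y = [869/1141, 524/1141]
step 0: P' = (I − K·H)·P̄ = [2095/1141 -2207/1141; -2207/1141 2557/1141]
step 1: x̄ = F·x = [-179/1141, -3131/1141]
step 1: P̄ = F·P·Fᵀ + Q = [22292/1141 -12206/1141; -12206/1141 10452/1141]
step 1: y = z − H·x̄ = [-12212/1141, -1207/1141]
step 1: S = H·P̄·Hᵀ + R = [77270/1141 55254/1141; 55254/1141 54219/1141]
step 1: K = P̄·Hᵀ·S⁻¹ = [21685/166009 -363704/498027; -70997/166009 345286/498027]
step 1: x' = x̄ + K·y = [-389665/498027, 547733/498027]
step 1: P' = (I − K·H)·P̄ = [1134482/498027 -1177852/498027; -1177852/498027 1319846/498027]
step 2: x̄ = F·x = [-1485131/498027, 621262/498027]
step 2: P̄ = F·P·Fᵀ + Q = [11623301/498027 -6653014/498027; -6653014/498027 5459126/498027]
step 2: y = z − H·x̄ = [-1361896/166009, -284973/166009]
step 2: S = H·P̄·Hᵀ + R = [11661215/166009 8746686/166009; 8746686/166009 8944785/166009]
step 2: K = P̄·Hᵀ·S⁻¹ = [2624681/18608459 -42220454/55825377; -8164924/18608459 13425582/18608459]
step 2: x' = x̄ + K·y = [-158593435/55825377, 201448568/55825377]
step 2: P' = (I − K·H)·P̄ = [131910724/55825377 -137160086/55825377; -137160086/55825377 153489934/55825377]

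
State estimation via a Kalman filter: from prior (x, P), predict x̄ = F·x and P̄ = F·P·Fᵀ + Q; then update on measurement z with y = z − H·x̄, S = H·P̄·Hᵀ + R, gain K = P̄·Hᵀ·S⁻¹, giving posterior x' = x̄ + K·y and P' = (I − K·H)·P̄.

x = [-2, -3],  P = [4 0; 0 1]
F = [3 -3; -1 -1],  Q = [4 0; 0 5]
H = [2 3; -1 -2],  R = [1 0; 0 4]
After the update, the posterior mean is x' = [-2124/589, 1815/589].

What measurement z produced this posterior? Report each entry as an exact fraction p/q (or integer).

x̄ = F·x = [3, 5]
P̄ = F·P·Fᵀ + Q = [49 -9; -9 10]
S = H·P̄·Hᵀ + R = [179 -95; -95 57]
K = P̄·Hᵀ·S⁻¹ = [29/31 598/589; -19/62 -829/1178]
x' − x̄ = [-3891/589, -1130/589] = K·y
y = (KᵀK)⁻¹·Kᵀ·(x' − x̄) = [-19, 11]
z = y + H·x̄ = [-19, 11] + [21, -13] = [2, -2]

z = [2, -2]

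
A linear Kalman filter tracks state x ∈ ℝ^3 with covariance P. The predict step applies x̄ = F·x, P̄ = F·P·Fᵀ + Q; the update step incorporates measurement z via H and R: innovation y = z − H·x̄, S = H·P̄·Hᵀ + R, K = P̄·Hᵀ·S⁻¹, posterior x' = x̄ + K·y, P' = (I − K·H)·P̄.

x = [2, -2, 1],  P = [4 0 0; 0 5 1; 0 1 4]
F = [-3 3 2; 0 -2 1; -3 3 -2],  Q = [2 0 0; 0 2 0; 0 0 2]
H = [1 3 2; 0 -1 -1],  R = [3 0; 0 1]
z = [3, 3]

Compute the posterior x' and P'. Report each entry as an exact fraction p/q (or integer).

x' = [12718/3551, 16099/3551, -25910/3551]
P' = [85785/3551 -67771/3551 63147/3551; -67771/3551 71018/3551 -72295/3551; 63147/3551 -72295/3551 76713/3551]

x̄ = F·x = [-10, 5, -14]
P̄ = F·P·Fᵀ + Q = [111 -23 65; -23 22 -31; 65 -31 87]
y = z − H·x̄ = [26, -6]
S = H·P̄·Hᵀ + R = [410 -127; -127 48]
K = P̄·Hᵀ·S⁻¹ = [2922/3551 4624/3551; 231/3551 1277/3551; -104/3551 -4418/3551]
x' = x̄ + K·y = [12718/3551, 16099/3551, -25910/3551]
P' = (I − K·H)·P̄ = [85785/3551 -67771/3551 63147/3551; -67771/3551 71018/3551 -72295/3551; 63147/3551 -72295/3551 76713/3551]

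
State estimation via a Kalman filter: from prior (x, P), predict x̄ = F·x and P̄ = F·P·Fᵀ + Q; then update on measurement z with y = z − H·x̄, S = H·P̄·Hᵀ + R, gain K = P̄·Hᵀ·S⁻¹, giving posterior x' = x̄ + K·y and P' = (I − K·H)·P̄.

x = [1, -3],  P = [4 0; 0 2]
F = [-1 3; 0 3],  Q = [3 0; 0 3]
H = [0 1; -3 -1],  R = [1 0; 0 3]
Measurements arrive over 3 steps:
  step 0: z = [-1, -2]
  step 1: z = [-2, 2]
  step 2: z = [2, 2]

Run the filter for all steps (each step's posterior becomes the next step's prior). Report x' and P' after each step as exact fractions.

step 0: x̄ = F·x = [-10, -9]
step 0: P̄ = F·P·Fᵀ + Q = [25 18; 18 21]
step 0: y = z − H·x̄ = [8, -41]
step 0: S = H·P̄·Hᵀ + R = [22 -75; -75 357]
step 0: K = P̄·Hᵀ·S⁻¹ = [-183/743 -232/743; 624/743 -25/743]
step 0: x' = x̄ + K·y = [618/743, -670/743]
step 0: P' = (I − K·H)·P̄ = [293/743 -183/743; -183/743 624/743]
step 1: x̄ = F·x = [-2628/743, -2010/743]
step 1: P̄ = F·P·Fᵀ + Q = [9236/743 6165/743; 6165/743 7845/743]
step 1: y = z − H·x̄ = [524/743, -8408/743]
step 1: S = H·P̄·Hᵀ + R = [8588/743 -26340/743; -26340/743 130188/743]
step 1: K = P̄·Hᵀ·S⁻¹ = [-5025/23792 -7207/23792; 36735/47584 -2195/47584]
step 1: x' = x̄ + K·y = [-1535/5948, -19495/11896]
step 1: P' = (I − K·H)·P̄ = [4441/11896 -5025/23792; -5025/23792 36735/47584]
step 2: x̄ = F·x = [-55415/11896, -58485/11896]
step 2: P̄ = F·P·Fᵀ + Q = [551431/47584 360765/47584; 360765/47584 473367/47584]
step 2: y = z − H·x̄ = [82277/11896, -100469/5948]
step 2: S = H·P̄·Hᵀ + R = [520951/47584 -777831/23792; -777831/23792 1935897/11896]
step 2: K = P̄·Hᵀ·S⁻¹ = [-9558777/45223763 -13688581/45223763; 34898979/45223763 -2074216/45223763]
step 2: x' = x̄ + K·y = [-45560376/45223763, 54073666/45223763]
step 2: P' = (I − K·H)·P̄ = [16874840/45223763 -9558777/45223763; -9558777/45223763 34898979/45223763]

step 0: x' = [618/743, -670/743], P' = [293/743 -183/743; -183/743 624/743]
step 1: x' = [-1535/5948, -19495/11896], P' = [4441/11896 -5025/23792; -5025/23792 36735/47584]
step 2: x' = [-45560376/45223763, 54073666/45223763], P' = [16874840/45223763 -9558777/45223763; -9558777/45223763 34898979/45223763]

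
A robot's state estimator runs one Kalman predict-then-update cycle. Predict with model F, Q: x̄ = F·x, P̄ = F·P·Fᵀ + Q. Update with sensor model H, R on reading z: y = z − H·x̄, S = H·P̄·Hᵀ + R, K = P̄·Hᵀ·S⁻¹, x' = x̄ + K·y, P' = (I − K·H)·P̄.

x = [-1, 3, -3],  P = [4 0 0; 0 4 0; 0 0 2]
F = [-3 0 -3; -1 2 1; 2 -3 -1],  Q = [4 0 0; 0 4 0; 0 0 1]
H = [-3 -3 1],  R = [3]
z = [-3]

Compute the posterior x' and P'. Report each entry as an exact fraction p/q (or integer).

x̄ = F·x = [12, 4, -8]
P̄ = F·P·Fᵀ + Q = [58 6 -18; 6 26 -34; -18 -34 55]
y = z − H·x̄ = [53]
S = H·P̄·Hᵀ + R = [1234]
K = P̄·Hᵀ·S⁻¹ = [-105/617; -65/617; 211/1234]
x' = x̄ + K·y = [1839/617, -977/617, 1311/1234]
P' = (I − K·H)·P̄ = [13736/617 -9948/617 11049/617; -9948/617 7592/617 -7263/617; 11049/617 -7263/617 23349/1234]

x' = [1839/617, -977/617, 1311/1234]
P' = [13736/617 -9948/617 11049/617; -9948/617 7592/617 -7263/617; 11049/617 -7263/617 23349/1234]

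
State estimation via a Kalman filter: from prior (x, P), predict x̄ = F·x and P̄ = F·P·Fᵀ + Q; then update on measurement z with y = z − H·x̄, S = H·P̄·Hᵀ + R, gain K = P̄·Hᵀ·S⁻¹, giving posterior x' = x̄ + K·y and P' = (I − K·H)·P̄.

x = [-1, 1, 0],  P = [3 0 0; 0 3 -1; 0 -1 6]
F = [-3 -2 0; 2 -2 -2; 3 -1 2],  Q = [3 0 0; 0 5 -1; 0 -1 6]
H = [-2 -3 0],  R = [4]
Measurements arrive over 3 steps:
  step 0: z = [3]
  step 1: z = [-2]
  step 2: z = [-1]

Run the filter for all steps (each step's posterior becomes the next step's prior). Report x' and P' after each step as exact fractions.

step 0: x' = [835/457, -1023/457, -2045/457], P' = [16278/457 -10780/457 -6095/457; -10780/457 7340/457 4022/457; -6095/457 4022/457 28287/457]
step 1: x' = [8841629/2262849, -4357072/2262849, -7949560/2262849], P' = [115889273/2262849 -77573254/2262849 -334848736/2262849; -77573254/2262849 52929560/2262849 223378340/2262849; -334848736/2262849 223378340/2262849 1187853071/2262849]
step 2: x' = [-409310752029/74999101145, 297992208709/74999101145, 831097897124/74999101145], P' = [1600101308216/74999101145 -1072869894136/74999101145 -3667829586241/74999101145; -1072869894136/74999101145 752665966196/74999101145 2433880321906/74999101145; -3667829586241/74999101145 2433880321906/74999101145 14924154675166/74999101145]

step 0: x̄ = F·x = [1, -4, -4]
step 0: P̄ = F·P·Fᵀ + Q = [42 -10 -17; -10 45 1; -17 1 64]
step 0: y = z − H·x̄ = [-7]
step 0: S = H·P̄·Hᵀ + R = [457]
step 0: K = P̄·Hᵀ·S⁻¹ = [-54/457; -115/457; 31/457]
step 0: x' = x̄ + K·y = [835/457, -1023/457, -2045/457]
step 0: P' = (I − K·H)·P̄ = [16278/457 -10780/457 -6095/457; -10780/457 7340/457 4022/457; -6095/457 4022/457 28287/457]
step 1: x̄ = F·x = [-459/457, 7806/457, -562/457]
step 1: P̄ = F·P·Fᵀ + Q = [47873/457 -110350/457 -79000/457; -110350/457 377081/457 89129/457; -79000/457 89129/457 245184/457]
step 1: y = z − H·x̄ = [21586/457]
step 1: S = H·P̄·Hᵀ + R = [2262849/457]
step 1: K = P̄·Hᵀ·S⁻¹ = [235304/2262849; -910543/2262849; -109387/2262849]
step 1: x' = x̄ + K·y = [8841629/2262849, -4357072/2262849, -7949560/2262849]
step 1: P' = (I − K·H)·P̄ = [115889273/2262849 -77573254/2262849 -334848736/2262849; -77573254/2262849 52929560/2262849 223378340/2262849; -334848736/2262849 223378340/2262849 1187853071/2262849]
step 2: x̄ = F·x = [-17810743/2262849, 42296522/2262849, 14982839/2262849]
step 2: P̄ = F·P·Fᵀ + Q = [330631196/2262849 -1754342962/2262849 411154481/2262849; -1754342962/2262849 10524404501/2262849 -3108953551/2262849; 411154481/2262849 -3108953551/2262849 1414663727/2262849]
step 2: y = z − H·x̄ = [89005231/2262849]
step 2: S = H·P̄·Hᵀ + R = [74999101145/2262849]
step 2: K = P̄·Hᵀ·S⁻¹ = [4601766494/74999101145; -28064527579/74999101145; 8504551691/74999101145]
step 2: x' = x̄ + K·y = [-409310752029/74999101145, 297992208709/74999101145, 831097897124/74999101145]
step 2: P' = (I − K·H)·P̄ = [1600101308216/74999101145 -1072869894136/74999101145 -3667829586241/74999101145; -1072869894136/74999101145 752665966196/74999101145 2433880321906/74999101145; -3667829586241/74999101145 2433880321906/74999101145 14924154675166/74999101145]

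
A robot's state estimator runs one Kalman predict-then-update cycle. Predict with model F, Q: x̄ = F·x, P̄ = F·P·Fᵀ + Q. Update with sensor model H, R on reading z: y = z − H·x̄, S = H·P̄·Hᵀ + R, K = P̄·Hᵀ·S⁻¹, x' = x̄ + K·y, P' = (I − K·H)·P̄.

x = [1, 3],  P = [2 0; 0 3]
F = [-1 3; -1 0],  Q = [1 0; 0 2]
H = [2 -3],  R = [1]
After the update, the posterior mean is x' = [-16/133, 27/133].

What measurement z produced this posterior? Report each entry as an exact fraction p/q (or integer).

x̄ = F·x = [8, -1]
P̄ = F·P·Fᵀ + Q = [30 2; 2 4]
S = H·P̄·Hᵀ + R = [133]
K = P̄·Hᵀ·S⁻¹ = [54/133; -8/133]
x' − x̄ = [-1080/133, 160/133] = K·y
y = (KᵀK)⁻¹·Kᵀ·(x' − x̄) = [-20]
z = y + H·x̄ = [-20] + [19] = [-1]

z = [-1]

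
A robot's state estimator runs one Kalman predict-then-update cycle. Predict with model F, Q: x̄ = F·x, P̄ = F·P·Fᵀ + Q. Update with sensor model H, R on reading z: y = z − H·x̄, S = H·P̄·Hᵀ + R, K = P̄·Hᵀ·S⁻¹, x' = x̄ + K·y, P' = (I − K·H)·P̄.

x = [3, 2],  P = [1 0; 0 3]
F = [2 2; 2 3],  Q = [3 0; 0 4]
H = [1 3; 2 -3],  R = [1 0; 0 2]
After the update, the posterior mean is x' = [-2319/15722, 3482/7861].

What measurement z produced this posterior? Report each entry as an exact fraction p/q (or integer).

x̄ = F·x = [10, 12]
P̄ = F·P·Fᵀ + Q = [19 22; 22 35]
S = H·P̄·Hᵀ + R = [467 -211; -211 129]
K = P̄·Hᵀ·S⁻¹ = [5057/15722 4859/15722; 1756/7861 -845/7861]
x' − x̄ = [-159539/15722, -90850/7861] = K·y
y = (KᵀK)⁻¹·Kᵀ·(x' − x̄) = [-45, 14]
z = y + H·x̄ = [-45, 14] + [46, -16] = [1, -2]

z = [1, -2]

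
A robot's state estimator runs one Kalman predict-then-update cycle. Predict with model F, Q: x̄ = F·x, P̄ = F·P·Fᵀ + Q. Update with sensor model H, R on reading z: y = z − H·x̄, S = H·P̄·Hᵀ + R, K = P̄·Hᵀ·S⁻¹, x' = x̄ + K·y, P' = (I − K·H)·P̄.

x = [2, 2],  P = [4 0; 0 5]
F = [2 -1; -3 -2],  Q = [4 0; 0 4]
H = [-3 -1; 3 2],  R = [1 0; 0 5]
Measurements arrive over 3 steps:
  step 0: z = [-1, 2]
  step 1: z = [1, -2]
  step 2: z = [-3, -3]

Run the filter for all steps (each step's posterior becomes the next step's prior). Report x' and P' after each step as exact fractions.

step 0: x̄ = F·x = [2, -10]
step 0: P̄ = F·P·Fᵀ + Q = [25 -14; -14 60]
step 0: y = z − H·x̄ = [-5, 16]
step 0: S = H·P̄·Hᵀ + R = [202 -219; -219 302]
step 0: K = P̄·Hᵀ·S⁻¹ = [-8129/13043 -3865/13043; 11646/13043 11814/13043]
step 0: x' = x̄ + K·y = [4891/13043, 364/13043]
step 0: P' = (I − K·H)·P̄ = [11861/13043 -27454/13043; -27454/13043 70716/13043]
step 1: x̄ = F·x = [9418/13043, -15401/13043]
step 1: P̄ = F·P·Fᵀ + Q = [280148/13043 97720/13043; 97720/13043 112337/13043]
step 1: y = z − H·x̄ = [25896/13043, -23538/13043]
step 1: S = H·P̄·Hᵀ + R = [3233032/13043 -3625486/13043; -3625486/13043 4208535/13043]
step 1: K = P̄·Hᵀ·S⁻¹ = [-3693803/8858767 -1001578/8858767; 13099103/35435068 7822211/17717534]
step 1: x' = x̄ + K·y = [870374/8858767, -11016628/8858767]
step 1: P' = (I − K·H)·P̄ = [4131832/8858767 -8701693/8858767; -8701693/8858767 91321213/35435068]
step 2: x̄ = F·x = [12757376/8858767, 19422134/8858767]
step 2: P̄ = F·P·Fᵀ + Q = [438397885/35435068 59142615/17717534; 59142615/17717534 59522453/8858767]
step 2: y = z − H·x̄ = [31117961/8858767, -103692697/8858767]
step 2: S = H·P̄·Hᵀ + R = [4928817225/35435068 -5486327659/35435068; -5486327659/35435068 6494538313/35435068]
step 2: K = P̄·Hᵀ·S⁻¹ = [-22472008665/53918370458 -6100543005/53918370458; 9996096925/26959185229 11893978337/26959185229]
step 2: x' = x̄ + K·y = [35058806342/26959185229, -45001254634/26959185229]
step 2: P' = (I − K·H)·P̄ = [25148910785/53918370458 -26487361845/26959185229; -26487361845/26959185229 69465988610/26959185229]

step 0: x' = [4891/13043, 364/13043], P' = [11861/13043 -27454/13043; -27454/13043 70716/13043]
step 1: x' = [870374/8858767, -11016628/8858767], P' = [4131832/8858767 -8701693/8858767; -8701693/8858767 91321213/35435068]
step 2: x' = [35058806342/26959185229, -45001254634/26959185229], P' = [25148910785/53918370458 -26487361845/26959185229; -26487361845/26959185229 69465988610/26959185229]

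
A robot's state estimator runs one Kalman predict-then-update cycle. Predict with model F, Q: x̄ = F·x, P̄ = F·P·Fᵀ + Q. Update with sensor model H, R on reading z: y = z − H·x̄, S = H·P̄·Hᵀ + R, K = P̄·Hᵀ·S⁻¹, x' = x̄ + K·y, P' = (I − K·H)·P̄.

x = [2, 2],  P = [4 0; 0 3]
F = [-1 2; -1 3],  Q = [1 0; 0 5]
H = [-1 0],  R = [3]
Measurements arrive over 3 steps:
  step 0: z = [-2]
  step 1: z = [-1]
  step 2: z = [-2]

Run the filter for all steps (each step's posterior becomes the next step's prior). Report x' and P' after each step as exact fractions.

step 0: x̄ = F·x = [2, 4]
step 0: P̄ = F·P·Fᵀ + Q = [17 22; 22 36]
step 0: y = z − H·x̄ = [0]
step 0: S = H·P̄·Hᵀ + R = [20]
step 0: K = P̄·Hᵀ·S⁻¹ = [-17/20; -11/10]
step 0: x' = x̄ + K·y = [2, 4]
step 0: P' = (I − K·H)·P̄ = [51/20 33/10; 33/10 59/5]
step 1: x̄ = F·x = [6, 10]
step 1: P̄ = F·P·Fᵀ + Q = [751/20 1137/20; 1137/20 1879/20]
step 1: y = z − H·x̄ = [5]
step 1: S = H·P̄·Hᵀ + R = [811/20]
step 1: K = P̄·Hᵀ·S⁻¹ = [-751/811; -1137/811]
step 1: x' = x̄ + K·y = [1111/811, 2425/811]
step 1: P' = (I − K·H)·P̄ = [2253/811 3411/811; 3411/811 11555/811]
step 2: x̄ = F·x = [3739/811, 6164/811]
step 2: P̄ = F·P·Fᵀ + Q = [35640/811 54528/811; 54528/811 89837/811]
step 2: y = z − H·x̄ = [2117/811]
step 2: S = H·P̄·Hᵀ + R = [38073/811]
step 2: K = P̄·Hᵀ·S⁻¹ = [-11880/12691; -18176/12691]
step 2: x' = x̄ + K·y = [27499/12691, 49012/12691]
step 2: P' = (I − K·H)·P̄ = [35640/12691 54528/12691; 54528/12691 183749/12691]

step 0: x' = [2, 4], P' = [51/20 33/10; 33/10 59/5]
step 1: x' = [1111/811, 2425/811], P' = [2253/811 3411/811; 3411/811 11555/811]
step 2: x' = [27499/12691, 49012/12691], P' = [35640/12691 54528/12691; 54528/12691 183749/12691]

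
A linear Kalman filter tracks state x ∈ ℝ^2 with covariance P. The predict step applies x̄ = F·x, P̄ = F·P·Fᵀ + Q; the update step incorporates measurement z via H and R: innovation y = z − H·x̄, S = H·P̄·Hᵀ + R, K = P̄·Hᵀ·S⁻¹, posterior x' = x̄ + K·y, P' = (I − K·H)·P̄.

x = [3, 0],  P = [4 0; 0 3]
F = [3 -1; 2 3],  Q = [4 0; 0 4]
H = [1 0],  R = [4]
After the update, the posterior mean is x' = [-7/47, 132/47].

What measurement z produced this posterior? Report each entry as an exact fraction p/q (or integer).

z = [-1]

x̄ = F·x = [9, 6]
P̄ = F·P·Fᵀ + Q = [43 15; 15 47]
S = H·P̄·Hᵀ + R = [47]
K = P̄·Hᵀ·S⁻¹ = [43/47; 15/47]
x' − x̄ = [-430/47, -150/47] = K·y
y = (KᵀK)⁻¹·Kᵀ·(x' − x̄) = [-10]
z = y + H·x̄ = [-10] + [9] = [-1]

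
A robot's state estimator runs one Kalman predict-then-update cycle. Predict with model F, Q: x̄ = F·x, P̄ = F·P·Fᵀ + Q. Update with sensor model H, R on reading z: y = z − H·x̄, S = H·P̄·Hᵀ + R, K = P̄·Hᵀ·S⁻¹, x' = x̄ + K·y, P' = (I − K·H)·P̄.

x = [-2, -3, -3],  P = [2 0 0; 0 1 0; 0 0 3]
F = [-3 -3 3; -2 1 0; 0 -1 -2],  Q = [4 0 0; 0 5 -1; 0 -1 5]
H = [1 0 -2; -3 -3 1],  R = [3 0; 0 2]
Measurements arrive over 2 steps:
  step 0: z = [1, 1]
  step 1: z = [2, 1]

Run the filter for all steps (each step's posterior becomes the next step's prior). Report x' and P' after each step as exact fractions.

step 0: x̄ = F·x = [6, 1, 9]
step 0: P̄ = F·P·Fᵀ + Q = [58 9 -15; 9 14 -2; -15 -2 18]
step 0: y = z − H·x̄ = [13, 13]
step 0: S = H·P̄·Hᵀ + R = [193 -354; -354 932]
step 0: K = P̄·Hᵀ·S⁻¹ = [347/3410 -1317/6820; -6509/27280 -9101/54560; -11553/27280 -4737/54560]
step 0: x' = x̄ + K·y = [32821/6820, -232987/54560, 129081/54560]
step 0: P' = (I − K·H)·P̄ = [12504/1705 -41149/6820 23967/6820; -41149/6820 286903/54560 -145069/54560; 23967/6820 -145069/54560 130527/54560]
step 1: x̄ = F·x = [14925/2728, -758123/54560, -5035/10912]
step 1: P̄ = F·P·Fᵀ + Q = [10135/682 -51657/2728 -9741/2728; -51657/2728 3476983/54560 11447/10912; -9741/2728 11447/10912 100307/10912]
step 1: y = z − H·x̄ = [-23973/5456, -649567/27280]
step 1: S = H·P̄·Hᵀ + R = [187995/2728 -67819/2728; -67819/2728 5357423/13640]
step 1: K = P̄·Hᵀ·S⁻¹ = [120809852/360766735 3119206/72153347; -157897891/360766735 -52982429/144306694; -111942307/360766735 3322663/144306694]
step 1: x' = x̄ + K·y = [1071587092/360766735, -1165221971/360766735, 127605673/360766735]
step 1: P' = (I − K·H)·P̄ = [2568186302/360766735 -2210957531/360766735 1102878373/360766735; -2210957531/360766735 2009717603/360766735 -868631929/360766735; 1102878373/360766735 -868631929/360766735 719352647/360766735]

step 0: x' = [32821/6820, -232987/54560, 129081/54560], P' = [12504/1705 -41149/6820 23967/6820; -41149/6820 286903/54560 -145069/54560; 23967/6820 -145069/54560 130527/54560]
step 1: x' = [1071587092/360766735, -1165221971/360766735, 127605673/360766735], P' = [2568186302/360766735 -2210957531/360766735 1102878373/360766735; -2210957531/360766735 2009717603/360766735 -868631929/360766735; 1102878373/360766735 -868631929/360766735 719352647/360766735]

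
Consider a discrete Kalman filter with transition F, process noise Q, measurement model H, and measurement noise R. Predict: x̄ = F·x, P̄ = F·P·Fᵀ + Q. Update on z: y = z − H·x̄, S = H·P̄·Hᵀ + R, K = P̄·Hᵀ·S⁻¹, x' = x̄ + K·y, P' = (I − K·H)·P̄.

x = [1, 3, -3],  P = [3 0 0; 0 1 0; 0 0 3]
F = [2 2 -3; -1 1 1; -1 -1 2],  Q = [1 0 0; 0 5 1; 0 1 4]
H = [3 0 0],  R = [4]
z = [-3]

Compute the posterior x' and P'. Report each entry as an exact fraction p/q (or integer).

x' = [-41/50, 853/200, 53/100]
P' = [11/25 -13/100 -13/50; -13/100 3279/400 279/200; -13/50 279/200 479/100]

x̄ = F·x = [17, -1, -10]
P̄ = F·P·Fᵀ + Q = [44 -13 -26; -13 12 9; -26 9 20]
y = z − H·x̄ = [-54]
S = H·P̄·Hᵀ + R = [400]
K = P̄·Hᵀ·S⁻¹ = [33/100; -39/400; -39/200]
x' = x̄ + K·y = [-41/50, 853/200, 53/100]
P' = (I − K·H)·P̄ = [11/25 -13/100 -13/50; -13/100 3279/400 279/200; -13/50 279/200 479/100]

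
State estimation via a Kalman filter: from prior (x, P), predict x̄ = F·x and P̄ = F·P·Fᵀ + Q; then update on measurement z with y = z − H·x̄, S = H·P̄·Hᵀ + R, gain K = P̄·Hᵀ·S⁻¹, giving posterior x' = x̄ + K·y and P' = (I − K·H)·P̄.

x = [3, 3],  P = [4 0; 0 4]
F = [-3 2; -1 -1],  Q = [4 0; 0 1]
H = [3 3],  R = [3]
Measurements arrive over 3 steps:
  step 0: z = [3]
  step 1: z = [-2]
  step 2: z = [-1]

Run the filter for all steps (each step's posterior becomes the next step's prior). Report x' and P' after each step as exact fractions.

step 0: x̄ = F·x = [-3, -6]
step 0: P̄ = F·P·Fᵀ + Q = [56 4; 4 9]
step 0: y = z − H·x̄ = [30]
step 0: S = H·P̄·Hᵀ + R = [660]
step 0: K = P̄·Hᵀ·S⁻¹ = [3/11; 13/220]
step 0: x' = x̄ + K·y = [57/11, -93/22]
step 0: P' = (I − K·H)·P̄ = [76/11 -73/11; -73/11 1473/220]
step 1: x̄ = F·x = [-24, -21/22]
step 1: P̄ = F·P·Fᵀ + Q = [863/5 7/10; 7/10 293/220]
step 1: y = z − H·x̄ = [1603/22]
step 1: S = H·P̄·Hᵀ + R = [347817/220]
step 1: K = P̄·Hᵀ·S⁻¹ = [38126/115939; 447/115939]
step 1: x' = x̄ + K·y = [-4537/115939, -78099/115939]
step 1: P' = (I − K·H)·P̄ = [189364/115939 -151238/115939; -151238/115939 151685/115939]
step 2: x̄ = F·x = [-142587/115939, 82636/115939]
step 2: P̄ = F·P·Fᵀ + Q = [4589628/115939 113484/115939; 113484/115939 154512/115939]
step 2: y = z − H·x̄ = [63914/115939]
step 2: S = H·P̄·Hᵀ + R = [45087789/115939]
step 2: K = P̄·Hᵀ·S⁻¹ = [4703112/15029263; 267996/15029263]
step 2: x' = x̄ + K·y = [-15890967/15029263, 10859908/15029263]
step 2: P' = (I − K·H)·P̄ = [22606188/15029263 -17903076/15029263; -17903076/15029263 18171072/15029263]

step 0: x' = [57/11, -93/22], P' = [76/11 -73/11; -73/11 1473/220]
step 1: x' = [-4537/115939, -78099/115939], P' = [189364/115939 -151238/115939; -151238/115939 151685/115939]
step 2: x' = [-15890967/15029263, 10859908/15029263], P' = [22606188/15029263 -17903076/15029263; -17903076/15029263 18171072/15029263]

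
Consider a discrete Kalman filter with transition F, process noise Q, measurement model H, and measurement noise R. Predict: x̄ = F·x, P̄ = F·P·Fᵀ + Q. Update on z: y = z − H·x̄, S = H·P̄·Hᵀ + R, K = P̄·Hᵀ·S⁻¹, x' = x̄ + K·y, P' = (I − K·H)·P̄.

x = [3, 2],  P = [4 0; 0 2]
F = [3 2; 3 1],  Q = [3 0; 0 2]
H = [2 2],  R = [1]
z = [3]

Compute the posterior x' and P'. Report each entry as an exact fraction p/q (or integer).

x' = [289/223, 53/223]
P' = [389/223 -360/223; -360/223 1160/669]

x̄ = F·x = [13, 11]
P̄ = F·P·Fᵀ + Q = [47 40; 40 40]
y = z − H·x̄ = [-45]
S = H·P̄·Hᵀ + R = [669]
K = P̄·Hᵀ·S⁻¹ = [58/223; 160/669]
x' = x̄ + K·y = [289/223, 53/223]
P' = (I − K·H)·P̄ = [389/223 -360/223; -360/223 1160/669]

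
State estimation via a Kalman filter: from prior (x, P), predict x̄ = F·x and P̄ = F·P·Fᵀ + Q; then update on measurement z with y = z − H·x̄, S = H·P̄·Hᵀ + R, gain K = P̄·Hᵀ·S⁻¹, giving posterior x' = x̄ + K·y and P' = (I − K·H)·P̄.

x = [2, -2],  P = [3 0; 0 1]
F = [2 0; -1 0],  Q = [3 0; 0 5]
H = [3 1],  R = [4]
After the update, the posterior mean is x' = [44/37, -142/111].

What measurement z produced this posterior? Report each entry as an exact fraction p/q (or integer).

z = [2]

x̄ = F·x = [4, -2]
P̄ = F·P·Fᵀ + Q = [15 -6; -6 8]
S = H·P̄·Hᵀ + R = [111]
K = P̄·Hᵀ·S⁻¹ = [13/37; -10/111]
x' − x̄ = [-104/37, 80/111] = K·y
y = (KᵀK)⁻¹·Kᵀ·(x' − x̄) = [-8]
z = y + H·x̄ = [-8] + [10] = [2]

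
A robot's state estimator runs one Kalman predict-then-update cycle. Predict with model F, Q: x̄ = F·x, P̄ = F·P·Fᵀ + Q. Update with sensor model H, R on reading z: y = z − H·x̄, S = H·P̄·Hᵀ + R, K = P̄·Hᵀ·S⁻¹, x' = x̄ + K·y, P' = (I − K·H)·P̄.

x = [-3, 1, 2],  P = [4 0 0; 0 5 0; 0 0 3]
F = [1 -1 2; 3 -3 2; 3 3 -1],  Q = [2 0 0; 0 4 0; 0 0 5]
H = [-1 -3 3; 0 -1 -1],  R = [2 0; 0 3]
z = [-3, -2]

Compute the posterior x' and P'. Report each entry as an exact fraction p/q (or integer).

x' = [377085/118649, 94949/118649, 101885/118649]
P' = [754070/118649 -93562/118649 152254/118649; -93562/118649 312416/355947 182056/355947; 152254/118649 182056/355947 371000/355947]

x̄ = F·x = [0, -8, -8]
P̄ = F·P·Fᵀ + Q = [23 39 -9; 39 97 -15; -9 -15 89]
y = z − H·x̄ = [-3, -18]
S = H·P̄·Hᵀ + R = [2257 54; 54 159]
K = P̄·Hᵀ·S⁻¹ = [-8311/118649 -19564/118649; -18399/118649 -164824/355947; 18345/118649 -184352/355947]
x' = x̄ + K·y = [377085/118649, 94949/118649, 101885/118649]
P' = (I − K·H)·P̄ = [754070/118649 -93562/118649 152254/118649; -93562/118649 312416/355947 182056/355947; 152254/118649 182056/355947 371000/355947]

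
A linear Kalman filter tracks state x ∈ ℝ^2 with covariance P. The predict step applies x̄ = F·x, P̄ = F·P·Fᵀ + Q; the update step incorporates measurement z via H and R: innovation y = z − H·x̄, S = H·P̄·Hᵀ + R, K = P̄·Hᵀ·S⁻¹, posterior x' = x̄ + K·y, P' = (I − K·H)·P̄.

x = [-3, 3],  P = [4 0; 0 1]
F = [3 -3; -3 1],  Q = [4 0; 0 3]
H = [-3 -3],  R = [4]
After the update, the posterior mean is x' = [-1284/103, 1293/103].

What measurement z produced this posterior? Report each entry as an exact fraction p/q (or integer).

z = [-1]

x̄ = F·x = [-18, 12]
P̄ = F·P·Fᵀ + Q = [49 -39; -39 40]
S = H·P̄·Hᵀ + R = [103]
K = P̄·Hᵀ·S⁻¹ = [-30/103; -3/103]
x' − x̄ = [570/103, 57/103] = K·y
y = (KᵀK)⁻¹·Kᵀ·(x' − x̄) = [-19]
z = y + H·x̄ = [-19] + [18] = [-1]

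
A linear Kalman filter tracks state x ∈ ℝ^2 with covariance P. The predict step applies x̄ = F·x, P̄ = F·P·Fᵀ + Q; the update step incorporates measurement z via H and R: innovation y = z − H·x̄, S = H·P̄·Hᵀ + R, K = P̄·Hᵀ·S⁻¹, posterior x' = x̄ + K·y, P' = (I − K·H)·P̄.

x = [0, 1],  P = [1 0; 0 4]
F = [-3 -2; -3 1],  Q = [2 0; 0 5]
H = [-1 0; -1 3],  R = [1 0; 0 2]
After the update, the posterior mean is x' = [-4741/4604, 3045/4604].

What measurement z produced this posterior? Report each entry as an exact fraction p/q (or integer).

z = [1, 3]

x̄ = F·x = [-2, 1]
P̄ = F·P·Fᵀ + Q = [27 1; 1 18]
S = H·P̄·Hᵀ + R = [28 24; 24 185]
K = P̄·Hᵀ·S⁻¹ = [-4419/4604 -6/1151; -1457/4604 377/1151]
x' − x̄ = [4467/4604, -1559/4604] = K·y
y = (KᵀK)⁻¹·Kᵀ·(x' − x̄) = [-1, -2]
z = y + H·x̄ = [-1, -2] + [2, 5] = [1, 3]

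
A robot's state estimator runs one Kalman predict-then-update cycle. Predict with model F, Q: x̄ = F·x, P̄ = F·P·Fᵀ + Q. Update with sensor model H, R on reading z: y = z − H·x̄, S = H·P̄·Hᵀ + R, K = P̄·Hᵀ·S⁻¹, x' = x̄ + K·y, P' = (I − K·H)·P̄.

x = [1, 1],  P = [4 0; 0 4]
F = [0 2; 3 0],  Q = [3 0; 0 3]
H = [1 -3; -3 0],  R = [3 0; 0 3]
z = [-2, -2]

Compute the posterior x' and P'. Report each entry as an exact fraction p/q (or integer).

x' = [14293/20551, 18831/20551]
P' = [6726/20551 2223/20551; 2223/20551 7527/20551]

x̄ = F·x = [2, 3]
P̄ = F·P·Fᵀ + Q = [19 0; 0 39]
y = z − H·x̄ = [5, 4]
S = H·P̄·Hᵀ + R = [373 -57; -57 174]
K = P̄·Hᵀ·S⁻¹ = [19/20551 -6726/20551; -6786/20551 -2223/20551]
x' = x̄ + K·y = [14293/20551, 18831/20551]
P' = (I − K·H)·P̄ = [6726/20551 2223/20551; 2223/20551 7527/20551]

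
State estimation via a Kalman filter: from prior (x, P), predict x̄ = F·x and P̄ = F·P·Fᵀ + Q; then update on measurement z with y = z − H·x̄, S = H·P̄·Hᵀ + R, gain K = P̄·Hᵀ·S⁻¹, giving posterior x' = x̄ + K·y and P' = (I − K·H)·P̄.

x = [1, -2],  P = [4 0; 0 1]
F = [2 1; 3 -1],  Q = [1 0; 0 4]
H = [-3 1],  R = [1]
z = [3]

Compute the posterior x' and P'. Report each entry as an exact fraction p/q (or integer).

x' = [31/33, 193/33]
P' = [227/66 325/33; 325/33 961/33]

x̄ = F·x = [0, 5]
P̄ = F·P·Fᵀ + Q = [18 23; 23 41]
y = z − H·x̄ = [-2]
S = H·P̄·Hᵀ + R = [66]
K = P̄·Hᵀ·S⁻¹ = [-31/66; -14/33]
x' = x̄ + K·y = [31/33, 193/33]
P' = (I − K·H)·P̄ = [227/66 325/33; 325/33 961/33]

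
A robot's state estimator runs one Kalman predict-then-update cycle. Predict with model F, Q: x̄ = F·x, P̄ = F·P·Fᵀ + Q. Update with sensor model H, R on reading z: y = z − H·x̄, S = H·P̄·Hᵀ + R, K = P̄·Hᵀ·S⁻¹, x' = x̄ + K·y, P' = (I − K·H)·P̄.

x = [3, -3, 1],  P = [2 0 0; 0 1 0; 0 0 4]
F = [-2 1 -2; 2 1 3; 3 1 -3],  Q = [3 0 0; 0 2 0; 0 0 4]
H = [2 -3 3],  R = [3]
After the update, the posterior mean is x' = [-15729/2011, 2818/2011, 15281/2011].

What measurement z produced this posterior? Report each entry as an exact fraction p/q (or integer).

x̄ = F·x = [-11, 6, 3]
P̄ = F·P·Fᵀ + Q = [28 -31 13; -31 47 -23; 13 -23 59]
S = H·P̄·Hᵀ + R = [2011]
K = P̄·Hᵀ·S⁻¹ = [188/2011; -272/2011; 272/2011]
x' − x̄ = [6392/2011, -9248/2011, 9248/2011] = K·y
y = (KᵀK)⁻¹·Kᵀ·(x' − x̄) = [34]
z = y + H·x̄ = [34] + [-31] = [3]

z = [3]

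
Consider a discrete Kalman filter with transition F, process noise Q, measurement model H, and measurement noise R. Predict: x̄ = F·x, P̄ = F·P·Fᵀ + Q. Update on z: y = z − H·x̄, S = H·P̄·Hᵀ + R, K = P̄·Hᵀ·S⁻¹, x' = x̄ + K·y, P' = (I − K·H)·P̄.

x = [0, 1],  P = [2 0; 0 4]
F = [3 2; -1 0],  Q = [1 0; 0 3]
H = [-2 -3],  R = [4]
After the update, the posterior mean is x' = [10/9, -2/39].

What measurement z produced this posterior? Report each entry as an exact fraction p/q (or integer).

z = [-2]

x̄ = F·x = [2, 0]
P̄ = F·P·Fᵀ + Q = [35 -6; -6 5]
S = H·P̄·Hᵀ + R = [117]
K = P̄·Hᵀ·S⁻¹ = [-4/9; -1/39]
x' − x̄ = [-8/9, -2/39] = K·y
y = (KᵀK)⁻¹·Kᵀ·(x' − x̄) = [2]
z = y + H·x̄ = [2] + [-4] = [-2]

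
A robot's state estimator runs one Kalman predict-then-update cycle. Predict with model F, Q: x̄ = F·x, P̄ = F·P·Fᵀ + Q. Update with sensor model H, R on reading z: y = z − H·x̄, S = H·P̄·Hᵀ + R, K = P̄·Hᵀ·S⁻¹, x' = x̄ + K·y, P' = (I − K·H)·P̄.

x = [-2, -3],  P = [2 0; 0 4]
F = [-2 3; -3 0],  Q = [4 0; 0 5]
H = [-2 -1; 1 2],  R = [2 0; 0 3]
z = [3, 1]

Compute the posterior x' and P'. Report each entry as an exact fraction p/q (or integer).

x̄ = F·x = [-5, 6]
P̄ = F·P·Fᵀ + Q = [48 12; 12 23]
y = z − H·x̄ = [-1, -6]
S = H·P̄·Hᵀ + R = [265 -202; -202 191]
K = P̄·Hᵀ·S⁻¹ = [-6084/9811 -2736/9811; 2739/9811 5876/9811]
x' = x̄ + K·y = [-26555/9811, 20871/9811]
P' = (I − K·H)·P̄ = [10848/9811 -9528/9811; -9528/9811 13578/9811]

x' = [-26555/9811, 20871/9811]
P' = [10848/9811 -9528/9811; -9528/9811 13578/9811]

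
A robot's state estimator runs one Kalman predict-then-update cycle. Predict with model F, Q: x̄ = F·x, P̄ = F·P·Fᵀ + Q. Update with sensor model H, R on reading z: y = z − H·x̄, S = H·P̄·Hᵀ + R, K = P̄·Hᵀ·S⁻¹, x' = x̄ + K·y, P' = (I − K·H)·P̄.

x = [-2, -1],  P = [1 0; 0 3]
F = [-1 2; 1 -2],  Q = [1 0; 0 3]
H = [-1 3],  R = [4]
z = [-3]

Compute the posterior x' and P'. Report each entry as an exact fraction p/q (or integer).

x̄ = F·x = [0, 0]
P̄ = F·P·Fᵀ + Q = [14 -13; -13 16]
y = z − H·x̄ = [-3]
S = H·P̄·Hᵀ + R = [240]
K = P̄·Hᵀ·S⁻¹ = [-53/240; 61/240]
x' = x̄ + K·y = [53/80, -61/80]
P' = (I − K·H)·P̄ = [551/240 113/240; 113/240 119/240]

x' = [53/80, -61/80]
P' = [551/240 113/240; 113/240 119/240]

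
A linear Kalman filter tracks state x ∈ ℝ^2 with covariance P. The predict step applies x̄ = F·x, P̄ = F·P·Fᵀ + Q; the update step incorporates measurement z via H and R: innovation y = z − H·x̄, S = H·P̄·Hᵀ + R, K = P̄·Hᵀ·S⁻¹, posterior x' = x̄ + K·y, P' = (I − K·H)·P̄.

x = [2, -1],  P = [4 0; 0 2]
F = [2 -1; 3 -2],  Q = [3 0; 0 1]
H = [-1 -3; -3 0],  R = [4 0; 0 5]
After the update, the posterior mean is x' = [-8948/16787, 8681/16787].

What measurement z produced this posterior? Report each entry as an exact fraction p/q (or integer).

x̄ = F·x = [5, 8]
P̄ = F·P·Fᵀ + Q = [21 28; 28 45]
S = H·P̄·Hᵀ + R = [598 315; 315 194]
K = P̄·Hᵀ·S⁻¹ = [-525/16787 -4599/16787; -5162/16787 1113/16787]
x' − x̄ = [-92883/16787, -125615/16787] = K·y
y = (KᵀK)⁻¹·Kᵀ·(x' − x̄) = [28, 17]
z = y + H·x̄ = [28, 17] + [-29, -15] = [-1, 2]

z = [-1, 2]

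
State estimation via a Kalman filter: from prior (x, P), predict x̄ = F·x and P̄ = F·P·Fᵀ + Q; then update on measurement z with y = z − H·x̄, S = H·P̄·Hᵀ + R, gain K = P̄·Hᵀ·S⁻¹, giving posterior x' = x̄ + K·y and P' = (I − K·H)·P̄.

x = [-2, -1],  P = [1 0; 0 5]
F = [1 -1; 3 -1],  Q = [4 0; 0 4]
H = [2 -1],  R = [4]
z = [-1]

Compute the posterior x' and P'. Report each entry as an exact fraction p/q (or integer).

x̄ = F·x = [-1, -5]
P̄ = F·P·Fᵀ + Q = [10 8; 8 18]
y = z − H·x̄ = [-4]
S = H·P̄·Hᵀ + R = [30]
K = P̄·Hᵀ·S⁻¹ = [2/5; -1/15]
x' = x̄ + K·y = [-13/5, -71/15]
P' = (I − K·H)·P̄ = [26/5 44/5; 44/5 268/15]

x' = [-13/5, -71/15]
P' = [26/5 44/5; 44/5 268/15]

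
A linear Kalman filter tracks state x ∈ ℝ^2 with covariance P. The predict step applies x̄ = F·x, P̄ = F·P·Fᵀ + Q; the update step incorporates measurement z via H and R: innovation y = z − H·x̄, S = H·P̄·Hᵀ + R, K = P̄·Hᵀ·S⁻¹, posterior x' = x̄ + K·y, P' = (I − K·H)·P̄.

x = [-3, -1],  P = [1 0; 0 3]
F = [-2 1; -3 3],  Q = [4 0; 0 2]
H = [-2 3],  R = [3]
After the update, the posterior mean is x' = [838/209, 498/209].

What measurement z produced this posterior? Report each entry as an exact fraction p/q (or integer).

x̄ = F·x = [5, 6]
P̄ = F·P·Fᵀ + Q = [11 15; 15 38]
S = H·P̄·Hᵀ + R = [209]
K = P̄·Hᵀ·S⁻¹ = [23/209; 84/209]
x' − x̄ = [-207/209, -756/209] = K·y
y = (KᵀK)⁻¹·Kᵀ·(x' − x̄) = [-9]
z = y + H·x̄ = [-9] + [8] = [-1]

z = [-1]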